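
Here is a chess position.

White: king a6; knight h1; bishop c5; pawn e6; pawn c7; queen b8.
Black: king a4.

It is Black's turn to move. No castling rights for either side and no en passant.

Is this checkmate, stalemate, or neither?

stalemate

Black to move; black king on a4.
In check: no.
King squares — a3: attacked by Bc5; b3: attacked by Qb8; b4: attacked by Bc5; a5: attacked by Ka6; b5: attacked by Ka6.
Legal moves for Black: none.
Not in check and no legal moves → stalemate.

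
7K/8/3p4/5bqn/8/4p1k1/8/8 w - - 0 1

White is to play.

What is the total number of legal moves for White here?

0

White to move; king on h8.
In check: no.
Legal moves: none.
Count: 0.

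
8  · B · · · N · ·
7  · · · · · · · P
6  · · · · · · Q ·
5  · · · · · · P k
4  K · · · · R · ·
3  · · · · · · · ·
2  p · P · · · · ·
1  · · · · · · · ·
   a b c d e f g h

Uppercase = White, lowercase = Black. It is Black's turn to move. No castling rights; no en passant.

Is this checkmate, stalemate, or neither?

Black to move; black king on h5.
In check: yes, from the white queen on g6.
King squares — g4: attacked by Rf4; h4: attacked by Rf4; g5: attacked by Qg6; g6: attacked by Nf8; h6: attacked by Pg5.
Legal moves for Black: none.
In check with no legal moves → checkmate.

checkmate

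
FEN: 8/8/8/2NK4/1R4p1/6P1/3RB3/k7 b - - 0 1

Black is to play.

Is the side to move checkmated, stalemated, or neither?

Black to move; black king on a1.
In check: no.
King squares — b1: attacked by Rb4; a2: attacked by Rd2; b2: attacked by Rd2.
Legal moves for Black: none.
Not in check and no legal moves → stalemate.

stalemate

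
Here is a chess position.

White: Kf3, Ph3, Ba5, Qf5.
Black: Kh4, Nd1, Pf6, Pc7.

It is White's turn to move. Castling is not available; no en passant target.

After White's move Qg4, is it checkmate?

yes

After Qg4: black king on h4; in check: yes, from the white queen on g4.
King squares — g3: attacked by Kf3; h3: attacked by Qg4; g4: attacked by Kf3; g5: attacked by Qg4; h5: attacked by Qg4.
Black has no legal moves → checkmate.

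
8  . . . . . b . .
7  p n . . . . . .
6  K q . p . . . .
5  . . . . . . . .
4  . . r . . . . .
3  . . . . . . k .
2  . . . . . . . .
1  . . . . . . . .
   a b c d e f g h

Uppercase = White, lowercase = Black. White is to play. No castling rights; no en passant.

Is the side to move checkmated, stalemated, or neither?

White to move; white king on a6.
In check: yes, from the black queen on b6.
King squares — a5: attacked by Qb6; b5: attacked by Qb6; b6: attacked by Pa7; a7: attacked by Qb6; b7: attacked by Qb6.
Legal moves for White: none.
In check with no legal moves → checkmate.

checkmate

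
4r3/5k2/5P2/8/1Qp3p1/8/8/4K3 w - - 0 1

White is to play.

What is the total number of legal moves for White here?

White to move; king on e1.
In check: yes, from the black rook on e8.
Legal moves: Kf2, Kd2, Kf1, Kd1, Qe7+.
Count: 5.

5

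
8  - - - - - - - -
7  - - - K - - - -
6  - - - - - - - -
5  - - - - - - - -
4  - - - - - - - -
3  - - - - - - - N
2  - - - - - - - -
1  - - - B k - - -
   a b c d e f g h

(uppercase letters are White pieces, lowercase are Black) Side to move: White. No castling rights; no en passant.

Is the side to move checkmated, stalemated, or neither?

White to move; white king on d7.
In check: no.
Legal moves for White include: Ke8, Kd8, Kc8, Ke7, Kc7, Ke6, Kd6, Kc6, Ng5, Nf4, Nf2, Ng1, Bh5, Bg4, Ba4, Bf3, Bb3, Be2, ... (list truncated; more exist).
White has legal moves and is not in check → neither.

neither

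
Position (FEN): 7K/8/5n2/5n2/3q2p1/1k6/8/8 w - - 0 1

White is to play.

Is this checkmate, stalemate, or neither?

stalemate

White to move; white king on h8.
In check: no.
King squares — g7: attacked by Nf5; h7: attacked by Nf6; g8: attacked by Nf6.
Legal moves for White: none.
Not in check and no legal moves → stalemate.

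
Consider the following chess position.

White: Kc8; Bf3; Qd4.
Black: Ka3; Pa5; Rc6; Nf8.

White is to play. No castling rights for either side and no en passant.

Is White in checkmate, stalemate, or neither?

White to move; white king on c8.
In check: yes, from the black rook on c6.
King squares — b7: available; c7: attacked by Rc6; d7: attacked by Nf8; b8: available; d8: available.
Legal moves for White: Kd8, Kb8, Kb7, Bxc6.
White is in check but has 4 legal moves → neither.

neither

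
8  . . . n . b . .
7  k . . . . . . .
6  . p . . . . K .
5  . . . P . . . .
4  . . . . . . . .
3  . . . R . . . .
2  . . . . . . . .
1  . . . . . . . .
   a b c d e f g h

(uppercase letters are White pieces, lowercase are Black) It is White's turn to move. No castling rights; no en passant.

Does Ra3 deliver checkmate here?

After Ra3: black king on a7; in check: yes, from the white rook on a3.
Black has 3 legal replies: Kb8, Kb7, Bxa3.
In check but a legal move exists → not checkmate.

no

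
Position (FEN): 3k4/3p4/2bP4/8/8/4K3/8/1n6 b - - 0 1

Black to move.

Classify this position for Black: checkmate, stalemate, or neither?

neither

Black to move; black king on d8.
In check: no.
Legal moves for Black: Ke8, Kc8, Ba8, Bb7, Bd5, Bb5, Be4, Ba4, Bf3, Bg2, Bh1, Nc3, Na3, Nd2.
Black has 14 legal moves and is not in check → neither.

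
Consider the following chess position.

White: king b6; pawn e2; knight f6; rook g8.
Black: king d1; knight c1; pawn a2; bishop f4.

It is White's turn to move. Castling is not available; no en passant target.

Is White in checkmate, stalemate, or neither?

neither

White to move; white king on b6.
In check: no.
Legal moves for White include: Rh8, Rf8, Re8, Rd8+, Rc8, Rb8, Ra8, Rg7, Rg6, Rg5, Rg4, Rg3, Rg2, Rg1+, Ne8, Nh7, Nd7, Nh5, ... (list truncated; more exist).
White has legal moves and is not in check → neither.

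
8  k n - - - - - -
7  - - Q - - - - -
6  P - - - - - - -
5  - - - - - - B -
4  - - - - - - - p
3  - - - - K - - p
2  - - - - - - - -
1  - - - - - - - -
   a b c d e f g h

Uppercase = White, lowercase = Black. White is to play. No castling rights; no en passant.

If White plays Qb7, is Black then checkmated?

After Qb7: black king on a8; in check: yes, from the white queen on b7.
King squares — a7: attacked by Qb7; b7: attacked by Pa6; b8: own knight.
Black has no legal moves → checkmate.

yes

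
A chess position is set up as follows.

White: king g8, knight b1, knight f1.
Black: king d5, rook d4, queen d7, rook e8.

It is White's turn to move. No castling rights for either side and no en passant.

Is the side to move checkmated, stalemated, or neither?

White to move; white king on g8.
In check: yes, from the black rook on e8.
King squares — f7: attacked by Qd7; g7: attacked by Qd7; h7: attacked by Qd7; f8: attacked by Re8; h8: attacked by Re8.
Legal moves for White: none.
In check with no legal moves → checkmate.

checkmate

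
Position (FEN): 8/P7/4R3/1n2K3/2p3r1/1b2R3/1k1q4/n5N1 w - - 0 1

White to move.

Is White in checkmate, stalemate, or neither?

neither

White to move; white king on e5.
In check: no.
Legal moves for White include: Re8, Re7, Rh6, Rg6, Rf6, Rd6, Rc6, Rb6, Ra6, Kf6, Kf5, Re4, Rh3, Rg3, Rf3, Rd3, Rc3, Rxb3+, ... (list truncated; more exist).
White has legal moves and is not in check → neither.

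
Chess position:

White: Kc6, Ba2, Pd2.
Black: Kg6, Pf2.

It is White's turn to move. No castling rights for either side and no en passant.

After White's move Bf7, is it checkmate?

no

After Bf7: black king on g6; in check: yes, from the white bishop on f7.
Black has 7 legal replies: Kh7, Kg7, Kxf7, Kh6, Kf6, Kg5, Kf5.
In check but a legal move exists → not checkmate.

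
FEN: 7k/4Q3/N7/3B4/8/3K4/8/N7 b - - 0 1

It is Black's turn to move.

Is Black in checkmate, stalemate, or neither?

Black to move; black king on h8.
In check: no.
King squares — g7: attacked by Qe7; h7: attacked by Qe7; g8: attacked by Bd5.
Legal moves for Black: none.
Not in check and no legal moves → stalemate.

stalemate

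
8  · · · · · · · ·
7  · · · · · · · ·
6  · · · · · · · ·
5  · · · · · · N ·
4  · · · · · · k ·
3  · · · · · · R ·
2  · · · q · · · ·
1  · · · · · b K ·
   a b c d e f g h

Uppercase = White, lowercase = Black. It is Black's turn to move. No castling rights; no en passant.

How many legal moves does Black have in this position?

5

Black to move; king on g4.
In check: yes, from the white rook on g3.
Legal moves: Kh5, Kf5, Kh4, Kf4, Kxg3.
Count: 5.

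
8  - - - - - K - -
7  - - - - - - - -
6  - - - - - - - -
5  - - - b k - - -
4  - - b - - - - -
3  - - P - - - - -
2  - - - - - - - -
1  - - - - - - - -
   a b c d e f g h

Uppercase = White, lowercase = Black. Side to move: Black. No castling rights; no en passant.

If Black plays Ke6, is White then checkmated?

no

After Ke6: white king on f8; in check: no.
White is not in check, so this cannot be checkmate.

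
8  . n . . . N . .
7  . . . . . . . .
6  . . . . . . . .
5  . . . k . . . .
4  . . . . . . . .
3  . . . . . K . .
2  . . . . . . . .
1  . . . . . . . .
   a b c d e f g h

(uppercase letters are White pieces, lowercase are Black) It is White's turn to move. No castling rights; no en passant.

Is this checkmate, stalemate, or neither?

neither

White to move; white king on f3.
In check: no.
Legal moves for White: Nh7, Nd7, Ng6, Ne6, Kg4, Kf4, Kg3, Ke3, Kg2, Kf2, Ke2.
White has 11 legal moves and is not in check → neither.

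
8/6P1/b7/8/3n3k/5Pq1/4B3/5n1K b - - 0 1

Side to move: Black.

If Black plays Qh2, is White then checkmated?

yes

After Qh2: white king on h1; in check: yes, from the black queen on h2.
King squares — g1: attacked by Qh2; g2: attacked by Qh2; h2: attacked by Nf1.
White has no legal moves → checkmate.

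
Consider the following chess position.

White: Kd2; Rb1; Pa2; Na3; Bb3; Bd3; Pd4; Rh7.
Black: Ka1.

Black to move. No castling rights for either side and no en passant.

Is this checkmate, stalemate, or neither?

checkmate

Black to move; black king on a1.
In check: yes, from the white rook on b1.
King squares — b1: attacked by Na3; a2: attacked by Bb3; b2: attacked by Rb1.
Legal moves for Black: none.
In check with no legal moves → checkmate.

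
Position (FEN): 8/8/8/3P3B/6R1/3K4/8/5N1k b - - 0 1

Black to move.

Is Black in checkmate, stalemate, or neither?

stalemate

Black to move; black king on h1.
In check: no.
King squares — g1: attacked by Rg4; g2: attacked by Rg4; h2: attacked by Nf1.
Legal moves for Black: none.
Not in check and no legal moves → stalemate.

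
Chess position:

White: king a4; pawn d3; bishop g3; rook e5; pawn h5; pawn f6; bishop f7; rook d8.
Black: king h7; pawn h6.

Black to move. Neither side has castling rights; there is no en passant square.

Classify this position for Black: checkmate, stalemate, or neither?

Black to move; black king on h7.
In check: no.
King squares — g6: attacked by Ph5; h6: own pawn; g7: attacked by Pf6; g8: attacked by Bf7; h8: attacked by Rd8.
Legal moves for Black: none.
Not in check and no legal moves → stalemate.

stalemate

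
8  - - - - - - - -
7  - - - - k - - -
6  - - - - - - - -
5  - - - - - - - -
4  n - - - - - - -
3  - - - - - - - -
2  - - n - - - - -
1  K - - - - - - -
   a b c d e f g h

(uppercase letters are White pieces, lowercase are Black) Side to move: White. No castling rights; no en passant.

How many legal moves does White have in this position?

White to move; king on a1.
In check: yes, from the black knight on c2.
Legal moves: Ka2, Kb1.
Count: 2.

2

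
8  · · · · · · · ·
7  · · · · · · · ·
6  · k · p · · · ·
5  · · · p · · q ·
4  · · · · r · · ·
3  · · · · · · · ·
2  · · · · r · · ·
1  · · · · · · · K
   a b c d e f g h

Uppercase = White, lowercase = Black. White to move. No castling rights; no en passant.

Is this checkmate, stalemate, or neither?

White to move; white king on h1.
In check: no.
King squares — g1: attacked by Qg5; g2: attacked by Re2; h2: attacked by Re2.
Legal moves for White: none.
Not in check and no legal moves → stalemate.

stalemate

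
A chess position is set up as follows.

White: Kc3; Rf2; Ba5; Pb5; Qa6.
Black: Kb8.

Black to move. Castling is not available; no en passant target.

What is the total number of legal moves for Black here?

0

Black to move; king on b8.
In check: no.
Legal moves: none.
Count: 0.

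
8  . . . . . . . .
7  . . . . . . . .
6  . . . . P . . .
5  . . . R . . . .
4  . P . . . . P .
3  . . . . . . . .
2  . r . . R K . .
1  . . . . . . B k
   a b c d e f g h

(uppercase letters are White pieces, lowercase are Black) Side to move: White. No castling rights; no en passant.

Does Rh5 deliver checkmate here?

After Rh5: black king on h1; in check: yes, from the white rook on h5.
King squares — g1: attacked by Kf2; g2: attacked by Kf2; h2: attacked by Bg1.
Black has no legal moves → checkmate.

yes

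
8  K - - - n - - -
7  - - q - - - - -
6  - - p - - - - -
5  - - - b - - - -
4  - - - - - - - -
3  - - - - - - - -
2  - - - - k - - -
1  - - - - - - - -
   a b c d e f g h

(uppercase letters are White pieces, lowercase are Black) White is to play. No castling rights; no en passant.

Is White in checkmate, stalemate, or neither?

White to move; white king on a8.
In check: no.
King squares — a7: attacked by Qc7; b7: attacked by Qc7; b8: attacked by Qc7.
Legal moves for White: none.
Not in check and no legal moves → stalemate.

stalemate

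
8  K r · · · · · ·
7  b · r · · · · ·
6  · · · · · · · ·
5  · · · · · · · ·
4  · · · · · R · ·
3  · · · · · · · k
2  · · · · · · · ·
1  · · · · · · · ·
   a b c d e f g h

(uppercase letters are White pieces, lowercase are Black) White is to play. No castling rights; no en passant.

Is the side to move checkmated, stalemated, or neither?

checkmate

White to move; white king on a8.
In check: yes, from the black rook on b8.
King squares — a7: attacked by Rc7; b7: attacked by Rc7; b8: attacked by Ba7.
Legal moves for White: none.
In check with no legal moves → checkmate.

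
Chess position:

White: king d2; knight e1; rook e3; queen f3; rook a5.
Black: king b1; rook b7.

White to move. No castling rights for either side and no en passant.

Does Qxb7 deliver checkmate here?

yes

After Qxb7: black king on b1; in check: yes, from the white queen on b7.
King squares — a1: attacked by Ra5; c1: attacked by Kd2; a2: attacked by Ra5; b2: attacked by Qb7; c2: attacked by Ne1.
Black has no legal moves → checkmate.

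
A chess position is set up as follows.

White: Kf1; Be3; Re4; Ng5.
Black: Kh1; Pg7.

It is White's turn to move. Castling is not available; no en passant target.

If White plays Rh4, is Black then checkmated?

After Rh4: black king on h1; in check: yes, from the white rook on h4.
King squares — g1: attacked by Kf1; g2: attacked by Kf1; h2: attacked by Rh4.
Black has no legal moves → checkmate.

yes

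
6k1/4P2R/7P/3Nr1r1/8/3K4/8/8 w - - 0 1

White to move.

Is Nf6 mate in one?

After Nf6: black king on g8; in check: yes, from the white knight on f6.
King squares — f7: attacked by Rh7; g7: attacked by Ph6; h7: attacked by Nf6; f8: attacked by Pe7; h8: attacked by Rh7.
Black has no legal moves → checkmate.

yes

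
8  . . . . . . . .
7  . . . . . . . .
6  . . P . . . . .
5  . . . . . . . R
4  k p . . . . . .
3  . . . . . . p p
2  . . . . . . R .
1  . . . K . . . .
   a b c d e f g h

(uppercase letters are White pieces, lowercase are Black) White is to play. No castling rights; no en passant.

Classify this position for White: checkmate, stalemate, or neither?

neither

White to move; white king on d1.
In check: no.
Legal moves for White include: Rh8, Rh7, Rh6, Rg5, Rf5, Re5, Rd5, Rc5, Rb5, Ra5+, Rh4, Rxh3, Rxg3, Rh2, Rf2, Re2, Rd2, Rc2, ... (list truncated; more exist).
White has legal moves and is not in check → neither.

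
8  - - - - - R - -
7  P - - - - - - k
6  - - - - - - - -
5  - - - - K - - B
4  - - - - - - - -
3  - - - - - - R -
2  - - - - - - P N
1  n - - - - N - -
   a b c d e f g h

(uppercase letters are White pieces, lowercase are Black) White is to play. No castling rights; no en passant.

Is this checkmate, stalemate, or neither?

neither

White to move; white king on e5.
In check: no.
Legal moves for White include: Rh8+, Rfg8, Re8, Rd8, Rc8, Rb8, Ra8, Rf7+, Rf6, Rf5, Rf4, Rff3, Rf2, Be8, Bf7, Bg6+, Bg4, Bf3, ... (list truncated; more exist).
White has legal moves and is not in check → neither.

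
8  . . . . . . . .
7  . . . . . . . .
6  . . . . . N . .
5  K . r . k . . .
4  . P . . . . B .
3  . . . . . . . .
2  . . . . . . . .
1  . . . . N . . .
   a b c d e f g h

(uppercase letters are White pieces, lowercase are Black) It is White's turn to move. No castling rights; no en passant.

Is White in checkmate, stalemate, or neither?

White to move; white king on a5.
In check: yes, from the black rook on c5.
King squares — a4: available; b4: own pawn; b5: attacked by Rc5; a6: available; b6: available.
Legal moves for White: Kb6, Ka6, Ka4, bxc5, b5.
White is in check but has 5 legal moves → neither.

neither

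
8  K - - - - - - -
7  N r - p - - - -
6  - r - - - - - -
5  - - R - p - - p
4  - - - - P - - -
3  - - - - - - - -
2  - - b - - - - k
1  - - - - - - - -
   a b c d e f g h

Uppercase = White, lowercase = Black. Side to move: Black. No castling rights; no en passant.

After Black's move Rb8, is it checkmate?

yes

After Rb8: white king on a8; in check: yes, from the black rook on b8.
King squares — a7: own knight; b7: attacked by Rb6; b8: attacked by Rb6.
White has no legal moves → checkmate.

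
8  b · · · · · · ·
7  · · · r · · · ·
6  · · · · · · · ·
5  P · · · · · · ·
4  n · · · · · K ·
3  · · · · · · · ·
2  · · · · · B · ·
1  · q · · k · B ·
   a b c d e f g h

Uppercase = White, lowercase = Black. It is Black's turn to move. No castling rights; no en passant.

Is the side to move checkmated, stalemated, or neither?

neither

Black to move; black king on e1.
In check: yes, from the white bishop on f2.
King squares — d1: available; f1: available; d2: available; e2: available; f2: attacked by Bg1.
Legal moves for Black: Ke2, Kd2, Kf1, Kd1.
Black is in check but has 4 legal moves → neither.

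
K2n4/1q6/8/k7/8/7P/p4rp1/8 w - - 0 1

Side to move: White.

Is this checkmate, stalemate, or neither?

White to move; white king on a8.
In check: yes, from the black queen on b7.
King squares — a7: attacked by Qb7; b7: attacked by Nd8; b8: attacked by Qb7.
Legal moves for White: none.
In check with no legal moves → checkmate.

checkmate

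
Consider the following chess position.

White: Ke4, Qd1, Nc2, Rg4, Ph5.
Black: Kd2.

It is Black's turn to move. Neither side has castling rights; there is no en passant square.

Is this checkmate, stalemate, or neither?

neither

Black to move; black king on d2.
In check: yes, from the white queen on d1.
Legal moves for Black: Kc3, Kxd1.
Black is in check but has 2 legal moves → neither.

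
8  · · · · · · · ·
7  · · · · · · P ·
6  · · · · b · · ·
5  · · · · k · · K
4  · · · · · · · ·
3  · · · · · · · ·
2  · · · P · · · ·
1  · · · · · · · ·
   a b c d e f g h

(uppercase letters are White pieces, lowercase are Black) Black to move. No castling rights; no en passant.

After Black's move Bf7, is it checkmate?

no

After Bf7: white king on h5; in check: yes, from the black bishop on f7.
White has 4 legal replies: Kh6, Kg5, Kh4, Kg4.
In check but a legal move exists → not checkmate.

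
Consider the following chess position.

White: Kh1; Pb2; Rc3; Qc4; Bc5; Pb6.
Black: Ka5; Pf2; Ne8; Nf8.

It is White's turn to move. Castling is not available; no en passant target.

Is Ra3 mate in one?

After Ra3: black king on a5; in check: yes, from the white rook on a3.
King squares — a4: attacked by Ra3; b4: attacked by Qc4; b5: attacked by Qc4; a6: attacked by Ra3; b6: attacked by Bc5.
Black has no legal moves → checkmate.

yes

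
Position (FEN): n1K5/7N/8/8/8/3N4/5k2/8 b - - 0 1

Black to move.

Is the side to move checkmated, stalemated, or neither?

neither

Black to move; black king on f2.
In check: yes, from the white knight on d3.
King squares — e1: attacked by Nd3; f1: available; g1: available; e2: available; g2: available; e3: available; f3: available; g3: available.
Legal moves for Black: Kg3, Kf3, Ke3, Kg2, Ke2, Kg1, Kf1.
Black is in check but has 7 legal moves → neither.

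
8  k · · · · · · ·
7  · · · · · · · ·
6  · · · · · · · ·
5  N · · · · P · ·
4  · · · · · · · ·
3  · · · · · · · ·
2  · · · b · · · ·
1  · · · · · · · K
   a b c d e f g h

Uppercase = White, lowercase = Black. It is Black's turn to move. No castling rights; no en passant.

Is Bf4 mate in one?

no

After Bf4: white king on h1; in check: no.
White is not in check, so this cannot be checkmate.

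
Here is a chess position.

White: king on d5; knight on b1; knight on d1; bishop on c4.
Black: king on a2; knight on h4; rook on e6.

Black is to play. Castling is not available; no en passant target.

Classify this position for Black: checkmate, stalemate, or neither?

neither

Black to move; black king on a2.
In check: yes, from the white bishop on c4.
King squares — a1: available; b1: available; b2: attacked by Nd1; a3: attacked by Nb1; b3: attacked by Bc4.
Legal moves for Black: Kxb1, Ka1.
Black is in check but has 2 legal moves → neither.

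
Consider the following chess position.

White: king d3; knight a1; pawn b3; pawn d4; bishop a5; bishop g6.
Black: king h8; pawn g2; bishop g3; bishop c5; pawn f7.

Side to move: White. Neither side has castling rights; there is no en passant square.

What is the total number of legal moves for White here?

23

White to move; king on d3.
In check: no.
Legal moves: Bh7, Bxf7, Bh5, Bf5, Be4, Bd8, Bc7, Bb6, Bb4, Bc3, Bd2, Be1, Ke4, Kc4, Ke3, Kc3, Ke2, Kd2, Kc2, Nc2, dxc5, d5, b4.
Count: 23.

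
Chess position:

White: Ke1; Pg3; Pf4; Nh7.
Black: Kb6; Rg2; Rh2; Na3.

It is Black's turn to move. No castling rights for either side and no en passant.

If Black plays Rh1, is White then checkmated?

yes

After Rh1: white king on e1; in check: yes, from the black rook on h1.
King squares — d1: attacked by Rh1; f1: attacked by Rh1; d2: attacked by Rg2; e2: attacked by Rg2; f2: attacked by Rg2.
White has no legal moves → checkmate.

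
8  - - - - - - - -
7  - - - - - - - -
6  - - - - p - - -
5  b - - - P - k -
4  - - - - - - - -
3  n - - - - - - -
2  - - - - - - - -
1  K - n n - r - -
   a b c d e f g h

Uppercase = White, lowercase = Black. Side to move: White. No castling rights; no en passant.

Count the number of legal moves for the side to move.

White to move; king on a1.
In check: no.
Legal moves: none.
Count: 0.

0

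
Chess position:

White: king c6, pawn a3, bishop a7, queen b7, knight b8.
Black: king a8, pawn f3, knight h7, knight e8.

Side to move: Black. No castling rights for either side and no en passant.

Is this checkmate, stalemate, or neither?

checkmate

Black to move; black king on a8.
In check: yes, from the white queen on b7.
King squares — a7: attacked by Qb7; b7: attacked by Kc6; b8: attacked by Ba7.
Legal moves for Black: none.
In check with no legal moves → checkmate.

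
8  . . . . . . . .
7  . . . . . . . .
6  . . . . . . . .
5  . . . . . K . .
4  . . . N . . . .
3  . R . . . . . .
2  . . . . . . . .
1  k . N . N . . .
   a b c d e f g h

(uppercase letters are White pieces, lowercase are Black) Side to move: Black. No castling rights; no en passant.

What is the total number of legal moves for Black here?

0

Black to move; king on a1.
In check: no.
Legal moves: none.
Count: 0.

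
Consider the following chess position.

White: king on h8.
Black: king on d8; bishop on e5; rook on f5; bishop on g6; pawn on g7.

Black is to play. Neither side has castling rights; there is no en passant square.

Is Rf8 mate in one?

yes

After Rf8: white king on h8; in check: yes, from the black rook on f8.
King squares — g7: attacked by Be5; h7: attacked by Bg6; g8: attacked by Rf8.
White has no legal moves → checkmate.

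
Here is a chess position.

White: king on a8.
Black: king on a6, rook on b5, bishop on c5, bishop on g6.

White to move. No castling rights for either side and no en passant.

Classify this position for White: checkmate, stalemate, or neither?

stalemate

White to move; white king on a8.
In check: no.
King squares — a7: attacked by Bc5; b7: attacked by Rb5; b8: attacked by Rb5.
Legal moves for White: none.
Not in check and no legal moves → stalemate.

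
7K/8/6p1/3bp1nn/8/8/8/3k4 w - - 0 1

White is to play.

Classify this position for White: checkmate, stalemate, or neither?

stalemate

White to move; white king on h8.
In check: no.
King squares — g7: attacked by Nh5; h7: attacked by Ng5; g8: attacked by Bd5.
Legal moves for White: none.
Not in check and no legal moves → stalemate.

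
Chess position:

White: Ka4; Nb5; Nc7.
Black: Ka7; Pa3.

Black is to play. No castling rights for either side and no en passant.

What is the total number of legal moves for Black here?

3

Black to move; king on a7.
In check: yes, from the white knight on b5.
Legal moves: Kb8, Kb7, Kb6.
Count: 3.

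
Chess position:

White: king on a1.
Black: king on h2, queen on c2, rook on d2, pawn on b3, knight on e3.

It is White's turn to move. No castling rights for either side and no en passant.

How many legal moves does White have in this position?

White to move; king on a1.
In check: no.
Legal moves: none.
Count: 0.

0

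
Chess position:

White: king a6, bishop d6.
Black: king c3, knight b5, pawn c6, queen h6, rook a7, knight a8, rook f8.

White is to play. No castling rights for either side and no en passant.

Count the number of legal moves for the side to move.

0

White to move; king on a6.
In check: yes, from the black rook on a7.
Legal moves: none.
Count: 0.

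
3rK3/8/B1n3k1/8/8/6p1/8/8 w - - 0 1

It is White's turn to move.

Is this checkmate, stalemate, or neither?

White to move; white king on e8.
In check: yes, from the black rook on d8.
King squares — d7: attacked by Rd8; e7: attacked by Nc6; f7: attacked by Kg6; d8: attacked by Nc6; f8: attacked by Rd8.
Legal moves for White: none.
In check with no legal moves → checkmate.

checkmate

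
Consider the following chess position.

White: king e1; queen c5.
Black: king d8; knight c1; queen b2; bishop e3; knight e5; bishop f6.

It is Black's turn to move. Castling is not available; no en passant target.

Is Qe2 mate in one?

yes

After Qe2: white king on e1; in check: yes, from the black queen on e2.
King squares — d1: attacked by Qe2; f1: attacked by Qe2; d2: attacked by Qe2; e2: attacked by Nc1; f2: attacked by Qe2.
White has no legal moves → checkmate.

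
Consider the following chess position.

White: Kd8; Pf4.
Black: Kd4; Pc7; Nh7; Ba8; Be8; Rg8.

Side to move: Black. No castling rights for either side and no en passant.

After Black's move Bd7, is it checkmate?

no

After Bd7: white king on d8; in check: yes, from the black rook on g8.
White has 3 legal replies: Ke7, Kxd7, Kxc7.
In check but a legal move exists → not checkmate.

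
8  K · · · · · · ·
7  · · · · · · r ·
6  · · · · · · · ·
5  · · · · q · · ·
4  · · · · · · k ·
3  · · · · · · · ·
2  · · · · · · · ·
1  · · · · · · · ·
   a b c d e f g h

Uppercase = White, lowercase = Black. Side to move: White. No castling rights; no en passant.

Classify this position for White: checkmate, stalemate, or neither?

White to move; white king on a8.
In check: no.
King squares — a7: attacked by Rg7; b7: attacked by Rg7; b8: attacked by Qe5.
Legal moves for White: none.
Not in check and no legal moves → stalemate.

stalemate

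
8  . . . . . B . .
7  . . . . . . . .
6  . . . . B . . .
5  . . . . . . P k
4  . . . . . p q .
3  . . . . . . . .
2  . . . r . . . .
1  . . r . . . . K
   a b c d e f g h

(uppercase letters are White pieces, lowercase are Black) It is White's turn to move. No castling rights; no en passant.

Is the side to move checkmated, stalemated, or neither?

White to move; white king on h1.
In check: yes, from the black rook on c1.
King squares — g1: attacked by Rc1; g2: attacked by Rd2; h2: attacked by Rd2.
Legal moves for White: none.
In check with no legal moves → checkmate.

checkmate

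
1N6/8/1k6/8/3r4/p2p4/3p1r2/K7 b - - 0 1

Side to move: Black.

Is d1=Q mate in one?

After d1=Q: white king on a1; in check: yes, from the black queen on d1.
King squares — b1: attacked by Qd1; a2: attacked by Rf2; b2: attacked by Rf2.
White has no legal moves → checkmate.

yes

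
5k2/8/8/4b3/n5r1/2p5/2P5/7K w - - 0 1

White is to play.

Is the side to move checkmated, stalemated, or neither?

White to move; white king on h1.
In check: no.
King squares — g1: attacked by Rg4; g2: attacked by Rg4; h2: attacked by Be5.
Legal moves for White: none.
Not in check and no legal moves → stalemate.

stalemate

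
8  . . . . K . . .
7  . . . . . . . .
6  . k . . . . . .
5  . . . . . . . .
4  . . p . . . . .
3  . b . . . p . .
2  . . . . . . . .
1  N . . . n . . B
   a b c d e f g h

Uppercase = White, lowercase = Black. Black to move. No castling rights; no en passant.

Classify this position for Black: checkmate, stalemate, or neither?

neither

Black to move; black king on b6.
In check: no.
Legal moves for Black: Kc7, Kb7, Ka7, Kc6, Ka6, Kc5, Kb5, Ka5, Ba4+, Bc2, Ba2, Bd1, Nd3, Ng2, Nc2, c3, f2.
Black has 17 legal moves and is not in check → neither.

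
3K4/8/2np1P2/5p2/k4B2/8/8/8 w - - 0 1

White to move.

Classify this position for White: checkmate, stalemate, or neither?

White to move; white king on d8.
In check: yes, from the black knight on c6.
Legal moves for White: Ke8, Kc8, Kd7, Kc7.
White is in check but has 4 legal moves → neither.

neither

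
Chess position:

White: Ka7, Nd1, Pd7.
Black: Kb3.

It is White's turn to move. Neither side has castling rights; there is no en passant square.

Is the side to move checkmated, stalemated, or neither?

White to move; white king on a7.
In check: no.
Legal moves for White: Kb8, Ka8, Kb7, Kb6, Ka6, Ne3, Nc3, Nf2, Nb2, d8=Q, d8=R, d8=B, d8=N.
White has 13 legal moves and is not in check → neither.

neither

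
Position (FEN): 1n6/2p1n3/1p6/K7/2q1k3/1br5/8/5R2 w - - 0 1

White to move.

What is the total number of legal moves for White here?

0

White to move; king on a5.
In check: yes, from the black pawn on b6.
Legal moves: none.
Count: 0.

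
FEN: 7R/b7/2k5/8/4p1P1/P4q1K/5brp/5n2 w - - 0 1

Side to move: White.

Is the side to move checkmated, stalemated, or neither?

checkmate

White to move; white king on h3.
In check: yes, from the black queen on f3.
King squares — g2: attacked by Qf3; h2: attacked by Nf1; g3: attacked by Nf1; g4: own pawn; h4: attacked by Bf2.
Legal moves for White: none.
In check with no legal moves → checkmate.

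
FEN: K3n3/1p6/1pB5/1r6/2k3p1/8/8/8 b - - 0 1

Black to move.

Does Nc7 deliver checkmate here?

no

After Nc7: white king on a8; in check: yes, from the black knight on c7.
White has 3 legal replies: Kb8, Kxb7, Ka7.
In check but a legal move exists → not checkmate.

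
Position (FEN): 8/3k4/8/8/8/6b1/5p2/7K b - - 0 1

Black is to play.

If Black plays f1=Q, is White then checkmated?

yes

After f1=Q: white king on h1; in check: yes, from the black queen on f1.
King squares — g1: attacked by Qf1; g2: attacked by Qf1; h2: attacked by Bg3.
White has no legal moves → checkmate.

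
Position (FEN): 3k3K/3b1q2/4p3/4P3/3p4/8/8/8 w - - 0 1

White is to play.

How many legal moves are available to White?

0

White to move; king on h8.
In check: no.
Legal moves: none.
Count: 0.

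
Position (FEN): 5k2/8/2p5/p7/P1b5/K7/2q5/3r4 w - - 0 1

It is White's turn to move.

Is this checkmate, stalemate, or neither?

stalemate

White to move; white king on a3.
In check: no.
King squares — a2: attacked by Qc2; b2: attacked by Qc2; b3: attacked by Qc2; a4: own pawn; b4: attacked by Pa5.
Legal moves for White: none.
Not in check and no legal moves → stalemate.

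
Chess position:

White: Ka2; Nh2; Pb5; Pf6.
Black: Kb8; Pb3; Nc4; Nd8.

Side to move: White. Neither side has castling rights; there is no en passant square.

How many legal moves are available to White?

3

White to move; king on a2.
In check: yes, from the black pawn on b3.
Legal moves: Kxb3, Kb1, Ka1.
Count: 3.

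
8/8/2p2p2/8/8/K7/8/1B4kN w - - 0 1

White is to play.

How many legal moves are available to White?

White to move; king on a3.
In check: no.
Legal moves: Kb4, Ka4, Kb3, Kb2, Ka2, Ng3, Nf2, Bh7, Bg6, Bf5, Be4, Bd3, Bc2, Ba2.
Count: 14.

14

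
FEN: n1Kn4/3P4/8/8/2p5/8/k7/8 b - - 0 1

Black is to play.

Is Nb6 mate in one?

After Nb6: white king on c8; in check: yes, from the black knight on b6.
White has 3 legal replies: Kxd8, Kb8, Kc7.
In check but a legal move exists → not checkmate.

no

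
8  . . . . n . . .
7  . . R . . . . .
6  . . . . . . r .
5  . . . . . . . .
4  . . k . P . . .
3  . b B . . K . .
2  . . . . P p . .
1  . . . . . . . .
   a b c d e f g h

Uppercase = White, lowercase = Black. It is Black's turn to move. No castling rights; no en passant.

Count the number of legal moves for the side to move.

3

Black to move; king on c4.
In check: yes, from the white rook on c7.
Legal moves: Kb5, Nxc7, Rc6.
Count: 3.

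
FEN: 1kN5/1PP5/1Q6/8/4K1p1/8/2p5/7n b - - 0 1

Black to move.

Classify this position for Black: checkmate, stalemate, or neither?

checkmate

Black to move; black king on b8.
In check: yes, from the white pawn on c7.
King squares — a7: attacked by Qb6; b7: attacked by Qb6; c7: attacked by Qb6; a8: attacked by Pb7; c8: attacked by Pb7.
Legal moves for Black: none.
In check with no legal moves → checkmate.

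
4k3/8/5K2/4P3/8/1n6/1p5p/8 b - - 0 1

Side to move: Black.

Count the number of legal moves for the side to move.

Black to move; king on e8.
In check: no.
Legal moves: Kf8, Kd8, Kd7, Nc5, Na5, Nd4, Nd2, Nc1, Na1, h1=Q, h1=R, h1=B, h1=N, b1=Q, b1=R, b1=B, b1=N.
Count: 17.

17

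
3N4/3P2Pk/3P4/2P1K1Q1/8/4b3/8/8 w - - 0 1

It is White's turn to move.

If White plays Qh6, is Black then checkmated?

After Qh6: black king on h7; in check: yes, from the white queen on h6.
Black has 3 legal replies: Kg8, Kxh6, Bxh6.
In check but a legal move exists → not checkmate.

no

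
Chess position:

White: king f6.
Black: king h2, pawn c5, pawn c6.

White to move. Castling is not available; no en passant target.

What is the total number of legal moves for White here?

8

White to move; king on f6.
In check: no.
Legal moves: Kg7, Kf7, Ke7, Kg6, Ke6, Kg5, Kf5, Ke5.
Count: 8.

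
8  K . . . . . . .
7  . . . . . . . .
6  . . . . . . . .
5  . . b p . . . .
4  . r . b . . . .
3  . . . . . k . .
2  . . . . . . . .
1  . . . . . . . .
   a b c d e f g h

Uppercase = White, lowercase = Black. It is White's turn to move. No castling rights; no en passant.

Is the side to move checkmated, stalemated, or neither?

stalemate

White to move; white king on a8.
In check: no.
King squares — a7: attacked by Bc5; b7: attacked by Rb4; b8: attacked by Rb4.
Legal moves for White: none.
Not in check and no legal moves → stalemate.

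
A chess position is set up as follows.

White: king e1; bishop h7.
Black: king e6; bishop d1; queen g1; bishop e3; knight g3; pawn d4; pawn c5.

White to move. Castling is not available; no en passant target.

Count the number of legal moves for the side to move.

0

White to move; king on e1.
In check: yes, from the black queen on g1.
Legal moves: none.
Count: 0.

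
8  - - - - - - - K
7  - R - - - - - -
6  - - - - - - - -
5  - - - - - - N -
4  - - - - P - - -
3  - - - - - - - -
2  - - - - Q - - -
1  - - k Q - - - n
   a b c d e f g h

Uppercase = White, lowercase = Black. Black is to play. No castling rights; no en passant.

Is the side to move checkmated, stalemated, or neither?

Black to move; black king on c1.
In check: yes, from the white queen on d1.
King squares — b1: attacked by Qd1; d1: attacked by Qe2; b2: attacked by Qe2; c2: attacked by Qd1; d2: attacked by Qd1.
Legal moves for Black: none.
In check with no legal moves → checkmate.

checkmate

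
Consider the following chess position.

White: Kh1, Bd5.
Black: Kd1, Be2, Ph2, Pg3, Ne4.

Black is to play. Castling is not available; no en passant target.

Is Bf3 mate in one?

After Bf3: white king on h1; in check: yes, from the black bishop on f3.
King squares — g1: attacked by Ph2; g2: attacked by Bf3; h2: attacked by Pg3.
White has no legal moves → checkmate.

yes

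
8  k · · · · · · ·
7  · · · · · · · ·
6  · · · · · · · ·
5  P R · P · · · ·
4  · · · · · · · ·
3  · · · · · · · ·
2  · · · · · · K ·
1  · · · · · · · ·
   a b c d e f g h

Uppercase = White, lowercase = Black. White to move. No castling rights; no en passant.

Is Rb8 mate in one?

After Rb8: black king on a8; in check: yes, from the white rook on b8.
Black has 2 legal replies: Kxb8, Ka7.
In check but a legal move exists → not checkmate.

no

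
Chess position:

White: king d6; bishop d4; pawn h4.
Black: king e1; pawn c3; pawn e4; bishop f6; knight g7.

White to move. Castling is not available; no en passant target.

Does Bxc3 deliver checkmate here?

no

After Bxc3: black king on e1; in check: yes, from the white bishop on c3.
Black has 5 legal replies: Kf2, Ke2, Kf1, Kd1, Bxc3.
In check but a legal move exists → not checkmate.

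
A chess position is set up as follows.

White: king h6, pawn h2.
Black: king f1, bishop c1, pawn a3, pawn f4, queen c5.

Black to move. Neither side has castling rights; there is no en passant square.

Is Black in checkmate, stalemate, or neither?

Black to move; black king on f1.
In check: no.
Legal moves for Black include: Qf8+, Qc8, Qe7, Qc7, Qa7, Qd6+, Qc6+, Qb6+, Qh5+, Qg5+, Qf5, Qe5, Qd5, Qb5, Qa5, Qd4, Qc4, Qb4, ... (list truncated; more exist).
Black has legal moves and is not in check → neither.

neither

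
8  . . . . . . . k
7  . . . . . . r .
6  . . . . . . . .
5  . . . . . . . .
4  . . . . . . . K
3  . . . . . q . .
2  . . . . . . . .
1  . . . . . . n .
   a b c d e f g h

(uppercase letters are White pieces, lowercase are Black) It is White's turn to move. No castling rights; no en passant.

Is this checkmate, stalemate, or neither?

White to move; white king on h4.
In check: no.
King squares — g3: attacked by Qf3; h3: attacked by Ng1; g4: attacked by Qf3; g5: attacked by Rg7; h5: attacked by Qf3.
Legal moves for White: none.
Not in check and no legal moves → stalemate.

stalemate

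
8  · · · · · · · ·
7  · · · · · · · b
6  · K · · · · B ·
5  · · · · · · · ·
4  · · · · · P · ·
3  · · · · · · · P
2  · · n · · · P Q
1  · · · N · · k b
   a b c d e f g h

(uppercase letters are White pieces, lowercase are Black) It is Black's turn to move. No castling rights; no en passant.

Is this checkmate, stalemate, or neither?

Black to move; black king on g1.
In check: yes, from the white queen on h2.
King squares — f1: available; h1: own bishop; f2: attacked by Nd1; g2: attacked by Qh2; h2: available.
Legal moves for Black: Kxh2, Kf1.
Black is in check but has 2 legal moves → neither.

neither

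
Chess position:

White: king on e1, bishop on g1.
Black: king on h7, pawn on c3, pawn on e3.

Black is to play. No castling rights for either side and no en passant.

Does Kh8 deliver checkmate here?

no

After Kh8: white king on e1; in check: no.
White is not in check, so this cannot be checkmate.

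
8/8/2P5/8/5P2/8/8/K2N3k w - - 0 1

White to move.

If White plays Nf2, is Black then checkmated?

After Nf2: black king on h1; in check: yes, from the white knight on f2.
Black has 3 legal replies: Kh2, Kg2, Kg1.
In check but a legal move exists → not checkmate.

no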